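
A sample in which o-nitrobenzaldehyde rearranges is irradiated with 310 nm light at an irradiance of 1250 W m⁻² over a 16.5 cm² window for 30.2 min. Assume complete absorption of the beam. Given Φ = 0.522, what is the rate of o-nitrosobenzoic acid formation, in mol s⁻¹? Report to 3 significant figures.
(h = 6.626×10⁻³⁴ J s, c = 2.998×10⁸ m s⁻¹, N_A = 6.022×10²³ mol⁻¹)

2.79×10⁻⁶ mol s⁻¹

Photon energy at 310 nm: hc/λ = (6.626×10⁻³⁴)(2.998×10⁸)/(310×10⁻⁹) = 6.408×10⁻¹⁹ J.
Energy delivered: (1250 W m⁻²)(16.5×10⁻⁴ m²)(1812 s) = 3737 J.
Photons incident: 3737 / 6.408×10⁻¹⁹ = 5.832×10²¹, i.e. 5.832×10²¹/6.022×10²³ = 0.009684 mol.
Product formed: 0.522 × 0.009684 = 0.005055 mol.
Rate: 0.005055 / 1812 s = 2.79×10⁻⁶ mol s⁻¹.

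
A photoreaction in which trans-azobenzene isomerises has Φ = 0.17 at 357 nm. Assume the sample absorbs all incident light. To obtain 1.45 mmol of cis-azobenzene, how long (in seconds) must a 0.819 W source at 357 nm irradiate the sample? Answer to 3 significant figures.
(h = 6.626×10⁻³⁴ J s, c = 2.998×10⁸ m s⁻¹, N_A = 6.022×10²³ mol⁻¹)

t ≈ 3490 s

Product: 1.45 mmol = 0.00145 mol.
Photons that must be absorbed: 0.00145 / 0.17 = 0.008529 mol.
Photon energy: hc/λ = 5.564×10⁻¹⁹ J; per mole, 3.351×10⁵ J mol⁻¹.
Energy required: 0.008529 × 3.351×10⁵ = 2858 J.
Time: 2858 J / 0.819 W = 3490 s.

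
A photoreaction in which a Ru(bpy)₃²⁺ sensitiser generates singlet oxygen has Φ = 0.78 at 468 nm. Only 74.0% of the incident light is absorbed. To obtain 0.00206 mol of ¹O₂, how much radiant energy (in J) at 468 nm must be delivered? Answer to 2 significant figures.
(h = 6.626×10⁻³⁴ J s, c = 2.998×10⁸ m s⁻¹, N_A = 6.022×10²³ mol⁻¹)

Photons that must be absorbed: 0.00206 / 0.78 = 0.002641 mol.
Incident photons needed: 0.002641 / 0.740 = 0.003569 mol.
Photon energy: hc/λ = 4.245×10⁻¹⁹ J; per mole, 2.556×10⁵ J mol⁻¹.
Energy required: 0.003569 × 2.556×10⁵ = 910 J.

910 J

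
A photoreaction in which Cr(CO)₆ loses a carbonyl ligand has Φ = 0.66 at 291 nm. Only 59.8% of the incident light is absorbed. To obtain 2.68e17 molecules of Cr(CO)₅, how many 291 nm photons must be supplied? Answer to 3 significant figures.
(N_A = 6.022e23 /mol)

Product: 2.68e17 / 6.022e23 = 4.450e-7 mol.
Photons that must be absorbed: 4.450e-7 / 0.66 = 6.742e-7 mol.
Incident photons needed: 6.742e-7 / 0.598 = 1.127e-6 mol.
Photon count: 1.127e-6 × 6.022e23 = 6.79e17.

6.79e17 photons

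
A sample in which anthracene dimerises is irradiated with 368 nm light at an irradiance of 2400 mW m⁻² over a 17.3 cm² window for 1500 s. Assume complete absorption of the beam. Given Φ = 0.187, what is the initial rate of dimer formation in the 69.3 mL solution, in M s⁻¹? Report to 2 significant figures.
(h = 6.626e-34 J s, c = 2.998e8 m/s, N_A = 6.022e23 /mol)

3.4e-8 M s⁻¹

Photon energy at 368 nm: hc/λ = (6.626e-34)(2.998e8)/(368e-9) = 5.398e-19 J.
Energy delivered: (2400 mW m⁻²)(17.3e-4 m²)(1500 s) = 6.228 J.
Photons incident: 6.228 / 5.398e-19 = 1.154e19, i.e. 1.154e19/6.022e23 = 1.916e-5 mol.
Product formed: 0.187 × 1.916e-5 = 3.583e-6 mol.
Rate: 3.583e-6 mol / (1500 s × 0.0693 L) = 3.4e-8 M s⁻¹.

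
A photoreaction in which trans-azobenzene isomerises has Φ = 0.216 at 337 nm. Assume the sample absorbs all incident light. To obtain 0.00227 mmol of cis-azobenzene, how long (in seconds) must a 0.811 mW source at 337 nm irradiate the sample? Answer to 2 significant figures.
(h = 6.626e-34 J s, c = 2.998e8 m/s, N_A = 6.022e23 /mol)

Product: 0.00227 mmol = 2.27e-6 mol.
Photons that must be absorbed: 2.27e-6 / 0.216 = 1.051e-5 mol.
Photon energy: hc/λ = 5.895e-19 J; per mole, 3.550e5 J mol⁻¹.
Energy required: 1.051e-5 × 3.550e5 = 3.731 J.
Time: 3.731 J / 0.000811 W = 4600 s.

t ≈ 4600 s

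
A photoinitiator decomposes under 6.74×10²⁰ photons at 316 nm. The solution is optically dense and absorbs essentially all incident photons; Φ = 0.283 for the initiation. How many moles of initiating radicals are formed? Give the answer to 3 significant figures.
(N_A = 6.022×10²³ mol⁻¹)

Moles of photons: 6.74×10²⁰ / 6.022×10²³ = 0.001119 mol.
Product: Φ × n_abs = 0.283 × 0.001119 = 3.167×10⁻⁴ mol.

3.17×10⁻⁴ mol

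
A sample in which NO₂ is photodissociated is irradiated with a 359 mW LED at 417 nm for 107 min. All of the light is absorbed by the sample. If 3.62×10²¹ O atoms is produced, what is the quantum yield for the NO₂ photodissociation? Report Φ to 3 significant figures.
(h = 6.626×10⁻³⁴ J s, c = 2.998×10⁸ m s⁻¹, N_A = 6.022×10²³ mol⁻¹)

Φ = 0.748

Product: 3.62×10²¹ / 6.022×10²³ = 0.006011 mol.
Photon energy at 417 nm: hc/λ = (6.626×10⁻³⁴)(2.998×10⁸)/(417×10⁻⁹) = 4.764×10⁻¹⁹ J.
Energy delivered: (359 mW)(6420 s) = 2305 J.
Photons incident: 2305 / 4.764×10⁻¹⁹ = 4.838×10²¹, i.e. 4.838×10²¹/6.022×10²³ = 0.008034 mol.
Φ = 0.006011 mol / 0.008034 mol photons = 0.748.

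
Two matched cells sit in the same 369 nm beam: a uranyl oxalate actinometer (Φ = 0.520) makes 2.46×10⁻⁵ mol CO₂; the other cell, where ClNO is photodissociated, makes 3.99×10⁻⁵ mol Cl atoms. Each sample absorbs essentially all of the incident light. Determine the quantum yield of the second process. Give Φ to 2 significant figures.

Φ = 0.84

Photons absorbed by the actinometer: 2.46×10⁻⁵ / 0.520 = 4.731×10⁻⁵ mol.
Φ(unknown) = 3.99×10⁻⁵ / 4.731×10⁻⁵ = 0.84.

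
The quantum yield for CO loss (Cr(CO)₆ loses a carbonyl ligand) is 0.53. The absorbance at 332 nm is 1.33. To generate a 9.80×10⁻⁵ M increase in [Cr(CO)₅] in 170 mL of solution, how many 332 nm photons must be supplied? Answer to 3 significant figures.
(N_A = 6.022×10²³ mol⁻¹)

Product: (9.80×10⁻⁵ M)(0.17 L) = 1.666×10⁻⁵ mol.
Photons that must be absorbed: 1.666×10⁻⁵ / 0.53 = 3.143×10⁻⁵ mol.
Fraction absorbed: 1 − 10^(−1.33) = 0.9532.
Incident photons needed: 3.143×10⁻⁵ / 0.9532 = 3.297×10⁻⁵ mol.
Photon count: 3.297×10⁻⁵ × 6.022×10²³ = 1.99×10¹⁹.

1.99×10¹⁹ photons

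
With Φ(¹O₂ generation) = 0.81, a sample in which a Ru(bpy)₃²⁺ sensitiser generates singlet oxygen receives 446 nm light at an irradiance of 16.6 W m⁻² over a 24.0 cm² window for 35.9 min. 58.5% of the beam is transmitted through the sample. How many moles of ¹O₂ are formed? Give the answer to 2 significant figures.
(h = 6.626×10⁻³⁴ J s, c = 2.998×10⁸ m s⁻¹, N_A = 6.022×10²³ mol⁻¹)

Photon energy at 446 nm: hc/λ = (6.626×10⁻³⁴)(2.998×10⁸)/(446×10⁻⁹) = 4.454×10⁻¹⁹ J.
Energy delivered: (16.6 W m⁻²)(24.0×10⁻⁴ m²)(2154 s) = 85.82 J.
Photons incident: 85.82 / 4.454×10⁻¹⁹ = 1.927×10²⁰, i.e. 1.927×10²⁰/6.022×10²³ = 3.200×10⁻⁴ mol.
Fraction absorbed: 1 − 58.5/100 = 0.4150.
Photons absorbed: 0.4150 × 3.200×10⁻⁴ = 1.328×10⁻⁴ mol.
Product: Φ × n_abs = 0.81 × 1.328×10⁻⁴ = 1.076×10⁻⁴ mol.

1.1×10⁻⁴ mol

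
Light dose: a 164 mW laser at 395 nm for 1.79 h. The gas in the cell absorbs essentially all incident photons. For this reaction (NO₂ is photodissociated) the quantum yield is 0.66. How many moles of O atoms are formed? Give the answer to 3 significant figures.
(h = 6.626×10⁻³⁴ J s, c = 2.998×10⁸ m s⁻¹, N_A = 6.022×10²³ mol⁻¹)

Photon energy at 395 nm: hc/λ = (6.626×10⁻³⁴)(2.998×10⁸)/(395×10⁻⁹) = 5.029×10⁻¹⁹ J.
Energy delivered: (164 mW)(6444 s) = 1057 J.
Photons incident: 1057 / 5.029×10⁻¹⁹ = 2.102×10²¹, i.e. 2.102×10²¹/6.022×10²³ = 0.003491 mol.
Product: Φ × n_abs = 0.66 × 0.003491 = 0.002304 mol.

0.00230 mol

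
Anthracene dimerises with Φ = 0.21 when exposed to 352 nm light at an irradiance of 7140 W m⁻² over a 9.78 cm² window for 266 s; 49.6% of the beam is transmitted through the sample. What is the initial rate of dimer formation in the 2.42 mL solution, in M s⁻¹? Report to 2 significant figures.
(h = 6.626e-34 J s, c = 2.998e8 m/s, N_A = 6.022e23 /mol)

Photon energy at 352 nm: hc/λ = (6.626e-34)(2.998e8)/(352e-9) = 5.643e-19 J.
Energy delivered: (7140 W m⁻²)(9.78e-4 m²)(266 s) = 1857 J.
Photons incident: 1857 / 5.643e-19 = 3.291e21, i.e. 3.291e21/6.022e23 = 0.005465 mol.
Fraction absorbed: 1 − 49.6/100 = 0.5040.
Photons absorbed: 0.5040 × 0.005465 = 0.002754 mol.
Product formed: 0.21 × 0.002754 = 5.783e-4 mol.
Rate: 5.783e-4 mol / (266 s × 0.00242 L) = 9.0e-4 M s⁻¹.

9.0e-4 M s⁻¹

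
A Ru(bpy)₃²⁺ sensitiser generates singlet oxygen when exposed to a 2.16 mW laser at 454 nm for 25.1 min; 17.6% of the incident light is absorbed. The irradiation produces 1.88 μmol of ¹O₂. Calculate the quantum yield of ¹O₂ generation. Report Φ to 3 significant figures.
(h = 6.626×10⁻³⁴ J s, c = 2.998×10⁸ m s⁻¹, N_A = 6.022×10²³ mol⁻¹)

Product: 1.88 μmol = 1.88×10⁻⁶ mol.
Photon energy at 454 nm: hc/λ = (6.626×10⁻³⁴)(2.998×10⁸)/(454×10⁻⁹) = 4.375×10⁻¹⁹ J.
Energy delivered: (2.16 mW)(1506 s) = 3.253 J.
Photons incident: 3.253 / 4.375×10⁻¹⁹ = 7.435×10¹⁸, i.e. 7.435×10¹⁸/6.022×10²³ = 1.235×10⁻⁵ mol.
Photons absorbed: 0.176 × 1.235×10⁻⁵ = 2.174×10⁻⁶ mol.
Φ = 1.88×10⁻⁶ mol / 2.174×10⁻⁶ mol photons = 0.865.

Φ = 0.865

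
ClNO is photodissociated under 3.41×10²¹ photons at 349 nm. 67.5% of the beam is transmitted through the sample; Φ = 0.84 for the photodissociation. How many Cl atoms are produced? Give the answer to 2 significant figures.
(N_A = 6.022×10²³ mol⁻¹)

Moles of photons: 3.41×10²¹ / 6.022×10²³ = 0.005663 mol.
Fraction absorbed: 1 − 67.5/100 = 0.3250.
Photons absorbed: 0.3250 × 0.005663 = 0.001840 mol.
Product: Φ × n_abs = 0.84 × 0.001840 = 0.001546 mol.
As a count: 0.001546 × 6.022×10²³ = 9.3×10²⁰.

9.3×10²⁰ atoms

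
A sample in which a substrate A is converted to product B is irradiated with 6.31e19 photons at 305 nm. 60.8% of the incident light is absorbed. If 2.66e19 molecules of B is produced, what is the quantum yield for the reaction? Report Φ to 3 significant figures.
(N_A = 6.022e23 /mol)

Φ = 0.693

Product: 2.66e19 / 6.022e23 = 4.417e-5 mol.
Moles of photons: 6.31e19 / 6.022e23 = 1.048e-4 mol.
Photons absorbed: 0.608 × 1.048e-4 = 6.372e-5 mol.
Φ = 4.417e-5 mol / 6.372e-5 mol photons = 0.693.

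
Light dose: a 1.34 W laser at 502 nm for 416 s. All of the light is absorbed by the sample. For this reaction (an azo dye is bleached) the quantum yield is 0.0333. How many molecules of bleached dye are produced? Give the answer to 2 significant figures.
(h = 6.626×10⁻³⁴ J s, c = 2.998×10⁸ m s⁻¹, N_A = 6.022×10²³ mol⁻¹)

Photon energy at 502 nm: hc/λ = (6.626×10⁻³⁴)(2.998×10⁸)/(502×10⁻⁹) = 3.957×10⁻¹⁹ J.
Energy delivered: (1.34 W)(416 s) = 557.4 J.
Photons incident: 557.4 / 3.957×10⁻¹⁹ = 1.409×10²¹, i.e. 1.409×10²¹/6.022×10²³ = 0.002340 mol.
Product: Φ × n_abs = 0.0333 × 0.002340 = 7.792×10⁻⁵ mol.
As a count: 7.792×10⁻⁵ × 6.022×10²³ = 4.7×10¹⁹.

4.7×10¹⁹ molecules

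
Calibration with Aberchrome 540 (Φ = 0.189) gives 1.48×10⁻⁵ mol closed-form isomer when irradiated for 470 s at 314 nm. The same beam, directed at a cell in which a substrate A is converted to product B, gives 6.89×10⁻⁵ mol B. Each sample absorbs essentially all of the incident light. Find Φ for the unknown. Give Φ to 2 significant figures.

Φ = 0.88

Photons absorbed by the actinometer: 1.48×10⁻⁵ / 0.189 = 7.831×10⁻⁵ mol.
Φ(unknown) = 6.89×10⁻⁵ / 7.831×10⁻⁵ = 0.88.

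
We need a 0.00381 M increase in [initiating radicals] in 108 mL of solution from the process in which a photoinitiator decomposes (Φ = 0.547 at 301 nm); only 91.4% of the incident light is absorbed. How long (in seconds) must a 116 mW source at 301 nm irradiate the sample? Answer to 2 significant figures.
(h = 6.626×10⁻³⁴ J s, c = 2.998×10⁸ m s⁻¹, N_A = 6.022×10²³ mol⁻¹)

t ≈ 2800 s

Product: (0.00381 M)(0.108 L) = 4.115×10⁻⁴ mol.
Photons that must be absorbed: 4.115×10⁻⁴ / 0.547 = 7.523×10⁻⁴ mol.
Incident photons needed: 7.523×10⁻⁴ / 0.914 = 8.231×10⁻⁴ mol.
Photon energy: hc/λ = 6.600×10⁻¹⁹ J; per mole, 3.975×10⁵ J mol⁻¹.
Energy required: 8.231×10⁻⁴ × 3.975×10⁵ = 327.2 J.
Time: 327.2 J / 0.116 W = 2800 s.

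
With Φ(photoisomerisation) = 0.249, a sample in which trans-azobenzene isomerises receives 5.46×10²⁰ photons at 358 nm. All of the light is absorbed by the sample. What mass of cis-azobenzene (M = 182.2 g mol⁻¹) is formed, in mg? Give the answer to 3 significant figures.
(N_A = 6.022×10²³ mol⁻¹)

41.1 mg

Moles of photons: 5.46×10²⁰ / 6.022×10²³ = 9.067×10⁻⁴ mol.
Product: Φ × n_abs = 0.249 × 9.067×10⁻⁴ = 2.258×10⁻⁴ mol.
Mass: 2.258×10⁻⁴ × 182.2 = 0.04114 g = 41.1 mg.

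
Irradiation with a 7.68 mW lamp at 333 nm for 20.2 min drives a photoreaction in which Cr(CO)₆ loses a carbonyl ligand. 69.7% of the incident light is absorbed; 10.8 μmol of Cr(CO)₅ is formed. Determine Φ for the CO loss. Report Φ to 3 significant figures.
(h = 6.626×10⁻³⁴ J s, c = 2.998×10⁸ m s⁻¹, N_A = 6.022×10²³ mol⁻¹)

Product: 10.8 μmol = 1.08×10⁻⁵ mol.
Photon energy at 333 nm: hc/λ = (6.626×10⁻³⁴)(2.998×10⁸)/(333×10⁻⁹) = 5.965×10⁻¹⁹ J.
Energy delivered: (7.68 mW)(1212 s) = 9.308 J.
Photons incident: 9.308 / 5.965×10⁻¹⁹ = 1.560×10¹⁹, i.e. 1.560×10¹⁹/6.022×10²³ = 2.591×10⁻⁵ mol.
Photons absorbed: 0.697 × 2.591×10⁻⁵ = 1.806×10⁻⁵ mol.
Φ = 1.08×10⁻⁵ mol / 1.806×10⁻⁵ mol photons = 0.598.

Φ = 0.598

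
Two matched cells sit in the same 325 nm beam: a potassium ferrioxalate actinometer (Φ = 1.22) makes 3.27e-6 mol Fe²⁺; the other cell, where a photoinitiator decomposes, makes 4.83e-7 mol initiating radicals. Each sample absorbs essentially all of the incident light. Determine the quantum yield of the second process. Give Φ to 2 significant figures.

Photons absorbed by the actinometer: 3.27e-6 / 1.22 = 2.680e-6 mol.
Φ(unknown) = 4.83e-7 / 2.680e-6 = 0.18.

Φ = 0.18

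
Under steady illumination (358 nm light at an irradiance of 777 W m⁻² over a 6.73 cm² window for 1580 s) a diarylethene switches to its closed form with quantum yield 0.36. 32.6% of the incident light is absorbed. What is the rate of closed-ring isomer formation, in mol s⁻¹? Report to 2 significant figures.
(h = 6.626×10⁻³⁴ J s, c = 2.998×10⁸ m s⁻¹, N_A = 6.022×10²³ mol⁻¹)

1.8×10⁻⁷ mol s⁻¹

Photon energy at 358 nm: hc/λ = (6.626×10⁻³⁴)(2.998×10⁸)/(358×10⁻⁹) = 5.549×10⁻¹⁹ J.
Energy delivered: (777 W m⁻²)(6.73×10⁻⁴ m²)(1580 s) = 826.2 J.
Photons incident: 826.2 / 5.549×10⁻¹⁹ = 1.489×10²¹, i.e. 1.489×10²¹/6.022×10²³ = 0.002473 mol.
Photons absorbed: 0.326 × 0.002473 = 8.062×10⁻⁴ mol.
Product formed: 0.36 × 8.062×10⁻⁴ = 2.902×10⁻⁴ mol.
Rate: 2.902×10⁻⁴ / 1580 s = 1.8×10⁻⁷ mol s⁻¹.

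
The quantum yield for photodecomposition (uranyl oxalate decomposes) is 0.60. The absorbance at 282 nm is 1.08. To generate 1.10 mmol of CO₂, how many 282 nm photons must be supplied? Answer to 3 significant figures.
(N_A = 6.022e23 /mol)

1.20e21 photons

Product: 1.10 mmol = 0.00110 mol.
Photons that must be absorbed: 0.00110 / 0.60 = 0.001833 mol.
Fraction absorbed: 1 − 10^(−1.08) = 0.9168.
Incident photons needed: 0.001833 / 0.9168 = 0.001999 mol.
Photon count: 0.001999 × 6.022e23 = 1.20e21.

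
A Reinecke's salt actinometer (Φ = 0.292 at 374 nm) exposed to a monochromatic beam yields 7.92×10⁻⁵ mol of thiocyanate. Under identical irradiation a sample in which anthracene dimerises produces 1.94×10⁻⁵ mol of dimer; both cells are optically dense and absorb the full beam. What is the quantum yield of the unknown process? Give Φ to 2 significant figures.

Φ = 0.072

Photons absorbed by the actinometer: 7.92×10⁻⁵ / 0.292 = 2.712×10⁻⁴ mol.
Φ(unknown) = 1.94×10⁻⁵ / 2.712×10⁻⁴ = 0.072.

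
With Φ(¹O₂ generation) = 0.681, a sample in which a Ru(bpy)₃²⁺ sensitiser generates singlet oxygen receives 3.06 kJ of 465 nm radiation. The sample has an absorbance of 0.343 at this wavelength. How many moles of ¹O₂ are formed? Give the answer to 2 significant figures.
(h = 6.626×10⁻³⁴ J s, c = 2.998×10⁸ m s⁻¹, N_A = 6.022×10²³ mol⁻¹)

0.0044 mol

Photon energy at 465 nm: hc/λ = (6.626×10⁻³⁴)(2.998×10⁸)/(465×10⁻⁹) = 4.272×10⁻¹⁹ J.
Incident energy: 3.06 kJ = 3060 J.
Photons incident: 3060 / 4.272×10⁻¹⁹ = 7.163×10²¹, i.e. 7.163×10²¹/6.022×10²³ = 0.01189 mol.
Fraction absorbed: 1 − 10^(−0.343) = 0.5461.
Photons absorbed: 0.5461 × 0.01189 = 0.006493 mol.
Product: Φ × n_abs = 0.681 × 0.006493 = 0.004422 mol.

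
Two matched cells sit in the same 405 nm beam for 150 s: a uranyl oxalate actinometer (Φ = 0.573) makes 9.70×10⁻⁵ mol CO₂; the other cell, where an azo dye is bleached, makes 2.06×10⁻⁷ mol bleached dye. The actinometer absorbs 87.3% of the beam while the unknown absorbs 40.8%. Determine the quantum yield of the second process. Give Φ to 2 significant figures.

Φ = 0.0026

Photons absorbed by the actinometer: 9.70×10⁻⁵ / 0.573 = 1.693×10⁻⁴ mol.
Incident flux: 1.693×10⁻⁴ / 0.873 = 1.939×10⁻⁴ einstein.
Absorbed by unknown: 0.408 × 1.939×10⁻⁴ = 7.911×10⁻⁵ mol.
Φ(unknown) = 2.06×10⁻⁷ / 7.911×10⁻⁵ = 0.0026.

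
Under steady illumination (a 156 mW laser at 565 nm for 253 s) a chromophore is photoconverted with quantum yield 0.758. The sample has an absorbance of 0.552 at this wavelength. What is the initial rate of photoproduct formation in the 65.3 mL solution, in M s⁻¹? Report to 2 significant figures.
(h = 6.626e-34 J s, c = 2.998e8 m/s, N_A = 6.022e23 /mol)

6.2e-6 M s⁻¹

Photon energy at 565 nm: hc/λ = (6.626e-34)(2.998e8)/(565e-9) = 3.516e-19 J.
Energy delivered: (156 mW)(253 s) = 39.47 J.
Photons incident: 39.47 / 3.516e-19 = 1.123e20, i.e. 1.123e20/6.022e23 = 1.865e-4 mol.
Fraction absorbed: 1 − 10^(−0.552) = 0.7195.
Photons absorbed: 0.7195 × 1.865e-4 = 1.342e-4 mol.
Product formed: 0.758 × 1.342e-4 = 1.017e-4 mol.
Rate: 1.017e-4 mol / (253 s × 0.0653 L) = 6.2e-6 M s⁻¹.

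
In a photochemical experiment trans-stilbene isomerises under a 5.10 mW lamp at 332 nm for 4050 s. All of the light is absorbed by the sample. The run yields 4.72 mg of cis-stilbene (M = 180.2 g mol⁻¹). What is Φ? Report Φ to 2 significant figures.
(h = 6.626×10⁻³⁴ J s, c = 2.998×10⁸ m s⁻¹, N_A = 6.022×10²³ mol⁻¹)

Product: 4.72 mg / 180.2 g mol⁻¹ = 2.619×10⁻⁵ mol.
Photon energy at 332 nm: hc/λ = (6.626×10⁻³⁴)(2.998×10⁸)/(332×10⁻⁹) = 5.983×10⁻¹⁹ J.
Energy delivered: (5.10 mW)(4050 s) = 20.65 J.
Photons incident: 20.65 / 5.983×10⁻¹⁹ = 3.451×10¹⁹, i.e. 3.451×10¹⁹/6.022×10²³ = 5.731×10⁻⁵ mol.
Φ = 2.619×10⁻⁵ mol / 5.731×10⁻⁵ mol photons = 0.46.

Φ = 0.46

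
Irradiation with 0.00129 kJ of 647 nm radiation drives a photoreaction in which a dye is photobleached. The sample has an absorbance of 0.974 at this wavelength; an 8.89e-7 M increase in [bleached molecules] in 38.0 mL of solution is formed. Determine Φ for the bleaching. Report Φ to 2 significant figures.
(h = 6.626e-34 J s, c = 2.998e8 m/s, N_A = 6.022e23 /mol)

Φ = 0.0054

Product: (8.89e-7 M)(0.038 L) = 3.378e-8 mol.
Photon energy at 647 nm: hc/λ = (6.626e-34)(2.998e8)/(647e-9) = 3.070e-19 J.
Incident energy: 0.00129 kJ = 1.29 J.
Photons incident: 1.29 / 3.070e-19 = 4.202e18, i.e. 4.202e18/6.022e23 = 6.978e-6 mol.
Fraction absorbed: 1 − 10^(−0.974) = 0.8938.
Photons absorbed: 0.8938 × 6.978e-6 = 6.237e-6 mol.
Φ = 3.378e-8 mol / 6.237e-6 mol photons = 0.0054.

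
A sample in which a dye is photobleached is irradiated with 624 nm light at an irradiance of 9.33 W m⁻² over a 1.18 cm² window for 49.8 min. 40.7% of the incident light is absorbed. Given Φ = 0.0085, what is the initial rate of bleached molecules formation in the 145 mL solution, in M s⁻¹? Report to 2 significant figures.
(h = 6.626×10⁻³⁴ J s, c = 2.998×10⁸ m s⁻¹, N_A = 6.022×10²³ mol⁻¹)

1.4×10⁻¹⁰ M s⁻¹

Photon energy at 624 nm: hc/λ = (6.626×10⁻³⁴)(2.998×10⁸)/(624×10⁻⁹) = 3.183×10⁻¹⁹ J.
Energy delivered: (9.33 W m⁻²)(1.18×10⁻⁴ m²)(2988 s) = 3.290 J.
Photons incident: 3.290 / 3.183×10⁻¹⁹ = 1.034×10¹⁹, i.e. 1.034×10¹⁹/6.022×10²³ = 1.717×10⁻⁵ mol.
Photons absorbed: 0.407 × 1.717×10⁻⁵ = 6.988×10⁻⁶ mol.
Product formed: 0.0085 × 6.988×10⁻⁶ = 5.940×10⁻⁸ mol.
Rate: 5.940×10⁻⁸ mol / (2988 s × 0.145 L) = 1.4×10⁻¹⁰ M s⁻¹.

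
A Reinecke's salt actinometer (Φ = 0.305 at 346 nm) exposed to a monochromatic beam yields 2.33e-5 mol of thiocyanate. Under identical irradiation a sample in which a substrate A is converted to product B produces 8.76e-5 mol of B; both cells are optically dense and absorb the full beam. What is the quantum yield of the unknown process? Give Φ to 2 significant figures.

Φ = 1.1

Photons absorbed by the actinometer: 2.33e-5 / 0.305 = 7.639e-5 mol.
Φ(unknown) = 8.76e-5 / 7.639e-5 = 1.1.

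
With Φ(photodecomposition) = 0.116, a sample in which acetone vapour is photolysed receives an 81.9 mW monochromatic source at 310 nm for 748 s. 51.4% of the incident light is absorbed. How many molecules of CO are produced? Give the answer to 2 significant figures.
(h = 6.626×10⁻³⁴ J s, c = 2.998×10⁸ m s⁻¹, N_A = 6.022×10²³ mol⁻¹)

Photon energy at 310 nm: hc/λ = (6.626×10⁻³⁴)(2.998×10⁸)/(310×10⁻⁹) = 6.408×10⁻¹⁹ J.
Energy delivered: (81.9 mW)(748 s) = 61.26 J.
Photons incident: 61.26 / 6.408×10⁻¹⁹ = 9.560×10¹⁹, i.e. 9.560×10¹⁹/6.022×10²³ = 1.588×10⁻⁴ mol.
Photons absorbed: 0.514 × 1.588×10⁻⁴ = 8.162×10⁻⁵ mol.
Product: Φ × n_abs = 0.116 × 8.162×10⁻⁵ = 9.468×10⁻⁶ mol.
As a count: 9.468×10⁻⁶ × 6.022×10²³ = 5.7×10¹⁸.

5.7×10¹⁸ molecules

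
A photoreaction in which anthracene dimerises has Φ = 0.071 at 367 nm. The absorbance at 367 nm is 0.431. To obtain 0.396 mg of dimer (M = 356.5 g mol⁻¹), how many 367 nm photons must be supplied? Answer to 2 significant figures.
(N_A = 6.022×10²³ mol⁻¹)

Product: 0.396 mg / 356.5 g mol⁻¹ = 1.111×10⁻⁶ mol.
Photons that must be absorbed: 1.111×10⁻⁶ / 0.071 = 1.565×10⁻⁵ mol.
Fraction absorbed: 1 − 10^(−0.431) = 0.6293.
Incident photons needed: 1.565×10⁻⁵ / 0.6293 = 2.487×10⁻⁵ mol.
Photon count: 2.487×10⁻⁵ × 6.022×10²³ = 1.5×10¹⁹.

1.5×10¹⁹ photons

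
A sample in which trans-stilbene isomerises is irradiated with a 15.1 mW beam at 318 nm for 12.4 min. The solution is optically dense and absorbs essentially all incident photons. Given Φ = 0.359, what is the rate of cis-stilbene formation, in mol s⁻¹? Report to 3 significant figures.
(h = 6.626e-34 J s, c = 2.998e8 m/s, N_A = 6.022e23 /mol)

1.44e-8 mol s⁻¹

Photon energy at 318 nm: hc/λ = (6.626e-34)(2.998e8)/(318e-9) = 6.247e-19 J.
Energy delivered: (15.1 mW)(744 s) = 11.23 J.
Photons incident: 11.23 / 6.247e-19 = 1.798e19, i.e. 1.798e19/6.022e23 = 2.986e-5 mol.
Product formed: 0.359 × 2.986e-5 = 1.072e-5 mol.
Rate: 1.072e-5 / 744 s = 1.44e-8 mol s⁻¹.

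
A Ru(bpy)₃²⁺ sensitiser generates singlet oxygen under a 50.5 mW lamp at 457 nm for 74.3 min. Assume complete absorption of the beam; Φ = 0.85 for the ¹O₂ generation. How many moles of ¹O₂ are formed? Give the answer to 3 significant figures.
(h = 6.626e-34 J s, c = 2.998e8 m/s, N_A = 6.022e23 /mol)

7.31e-4 mol

Photon energy at 457 nm: hc/λ = (6.626e-34)(2.998e8)/(457e-9) = 4.347e-19 J.
Energy delivered: (50.5 mW)(4458 s) = 225.1 J.
Photons incident: 225.1 / 4.347e-19 = 5.178e20, i.e. 5.178e20/6.022e23 = 8.598e-4 mol.
Product: Φ × n_abs = 0.85 × 8.598e-4 = 7.308e-4 mol.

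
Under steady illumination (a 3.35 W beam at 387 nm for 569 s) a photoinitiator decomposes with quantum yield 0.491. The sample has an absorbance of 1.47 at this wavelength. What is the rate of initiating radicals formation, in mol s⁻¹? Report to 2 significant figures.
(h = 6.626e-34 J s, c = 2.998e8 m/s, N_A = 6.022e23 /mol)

Photon energy at 387 nm: hc/λ = (6.626e-34)(2.998e8)/(387e-9) = 5.133e-19 J.
Energy delivered: (3.35 W)(569 s) = 1906 J.
Photons incident: 1906 / 5.133e-19 = 3.713e21, i.e. 3.713e21/6.022e23 = 0.006166 mol.
Fraction absorbed: 1 − 10^(−1.47) = 0.9661.
Photons absorbed: 0.9661 × 0.006166 = 0.005957 mol.
Product formed: 0.491 × 0.005957 = 0.002925 mol.
Rate: 0.002925 / 569 s = 5.1e-6 mol s⁻¹.

5.1e-6 mol s⁻¹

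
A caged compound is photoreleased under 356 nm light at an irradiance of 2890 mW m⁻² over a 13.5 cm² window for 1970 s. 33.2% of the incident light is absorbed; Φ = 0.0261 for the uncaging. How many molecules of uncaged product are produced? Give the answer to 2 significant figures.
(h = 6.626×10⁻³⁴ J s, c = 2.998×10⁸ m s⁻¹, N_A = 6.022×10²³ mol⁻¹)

1.2×10¹⁷ molecules

Photon energy at 356 nm: hc/λ = (6.626×10⁻³⁴)(2.998×10⁸)/(356×10⁻⁹) = 5.580×10⁻¹⁹ J.
Energy delivered: (2890 mW m⁻²)(13.5×10⁻⁴ m²)(1970 s) = 7.686 J.
Photons incident: 7.686 / 5.580×10⁻¹⁹ = 1.377×10¹⁹, i.e. 1.377×10¹⁹/6.022×10²³ = 2.287×10⁻⁵ mol.
Photons absorbed: 0.332 × 2.287×10⁻⁵ = 7.593×10⁻⁶ mol.
Product: Φ × n_abs = 0.0261 × 7.593×10⁻⁶ = 1.982×10⁻⁷ mol.
As a count: 1.982×10⁻⁷ × 6.022×10²³ = 1.2×10¹⁷.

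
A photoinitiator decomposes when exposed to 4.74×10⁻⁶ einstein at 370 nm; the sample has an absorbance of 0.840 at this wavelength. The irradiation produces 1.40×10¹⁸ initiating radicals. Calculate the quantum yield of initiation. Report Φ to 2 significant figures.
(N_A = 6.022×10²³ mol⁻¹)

Φ = 0.57

Product: 1.40×10¹⁸ / 6.022×10²³ = 2.325×10⁻⁶ mol.
Fraction absorbed: 1 − 10^(−0.840) = 0.8555.
Photons absorbed: 0.8555 × 4.74×10⁻⁶ = 4.055×10⁻⁶ mol.
Φ = 2.325×10⁻⁶ mol / 4.055×10⁻⁶ mol photons = 0.57.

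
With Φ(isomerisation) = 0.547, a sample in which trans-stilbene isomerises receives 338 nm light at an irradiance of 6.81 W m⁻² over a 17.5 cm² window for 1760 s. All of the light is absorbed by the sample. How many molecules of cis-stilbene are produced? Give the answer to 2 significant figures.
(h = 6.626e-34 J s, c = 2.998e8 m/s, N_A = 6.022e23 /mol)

2.0e19 molecules

Photon energy at 338 nm: hc/λ = (6.626e-34)(2.998e8)/(338e-9) = 5.877e-19 J.
Energy delivered: (6.81 W m⁻²)(17.5e-4 m²)(1760 s) = 20.97 J.
Photons incident: 20.97 / 5.877e-19 = 3.568e19, i.e. 3.568e19/6.022e23 = 5.925e-5 mol.
Product: Φ × n_abs = 0.547 × 5.925e-5 = 3.241e-5 mol.
As a count: 3.241e-5 × 6.022e23 = 2.0e19.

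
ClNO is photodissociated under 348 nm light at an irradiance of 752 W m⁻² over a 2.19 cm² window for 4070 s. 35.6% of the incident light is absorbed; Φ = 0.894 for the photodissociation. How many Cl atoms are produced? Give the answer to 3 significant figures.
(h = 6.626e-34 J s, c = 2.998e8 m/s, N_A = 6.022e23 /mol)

Photon energy at 348 nm: hc/λ = (6.626e-34)(2.998e8)/(348e-9) = 5.708e-19 J.
Energy delivered: (752 W m⁻²)(2.19e-4 m²)(4070 s) = 670.3 J.
Photons incident: 670.3 / 5.708e-19 = 1.174e21, i.e. 1.174e21/6.022e23 = 0.001950 mol.
Photons absorbed: 0.356 × 0.001950 = 6.942e-4 mol.
Product: Φ × n_abs = 0.894 × 6.942e-4 = 6.206e-4 mol.
As a count: 6.206e-4 × 6.022e23 = 3.74e20.

3.74e20 atoms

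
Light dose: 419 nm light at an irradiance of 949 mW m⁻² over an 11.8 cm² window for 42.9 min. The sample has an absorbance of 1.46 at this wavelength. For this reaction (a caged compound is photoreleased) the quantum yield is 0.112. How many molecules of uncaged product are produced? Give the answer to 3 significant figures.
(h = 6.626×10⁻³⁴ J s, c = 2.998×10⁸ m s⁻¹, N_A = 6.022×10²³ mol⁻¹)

6.57×10¹⁷ molecules

Photon energy at 419 nm: hc/λ = (6.626×10⁻³⁴)(2.998×10⁸)/(419×10⁻⁹) = 4.741×10⁻¹⁹ J.
Energy delivered: (949 mW m⁻²)(11.8×10⁻⁴ m²)(2574 s) = 2.882 J.
Photons incident: 2.882 / 4.741×10⁻¹⁹ = 6.079×10¹⁸, i.e. 6.079×10¹⁸/6.022×10²³ = 1.009×10⁻⁵ mol.
Fraction absorbed: 1 − 10^(−1.46) = 0.9653.
Photons absorbed: 0.9653 × 1.009×10⁻⁵ = 9.740×10⁻⁶ mol.
Product: Φ × n_abs = 0.112 × 9.740×10⁻⁶ = 1.091×10⁻⁶ mol.
As a count: 1.091×10⁻⁶ × 6.022×10²³ = 6.57×10¹⁷.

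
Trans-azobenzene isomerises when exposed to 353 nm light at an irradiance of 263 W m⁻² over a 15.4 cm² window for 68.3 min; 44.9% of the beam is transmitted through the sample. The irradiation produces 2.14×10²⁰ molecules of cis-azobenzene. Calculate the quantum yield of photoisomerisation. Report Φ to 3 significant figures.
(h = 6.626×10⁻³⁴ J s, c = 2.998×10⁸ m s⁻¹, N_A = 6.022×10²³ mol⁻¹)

Φ = 0.132

Product: 2.14×10²⁰ / 6.022×10²³ = 3.554×10⁻⁴ mol.
Photon energy at 353 nm: hc/λ = (6.626×10⁻³⁴)(2.998×10⁸)/(353×10⁻⁹) = 5.627×10⁻¹⁹ J.
Energy delivered: (263 W m⁻²)(15.4×10⁻⁴ m²)(4098 s) = 1660 J.
Photons incident: 1660 / 5.627×10⁻¹⁹ = 2.950×10²¹, i.e. 2.950×10²¹/6.022×10²³ = 0.004899 mol.
Fraction absorbed: 1 − 44.9/100 = 0.5510.
Photons absorbed: 0.5510 × 0.004899 = 0.002699 mol.
Φ = 3.554×10⁻⁴ mol / 0.002699 mol photons = 0.132.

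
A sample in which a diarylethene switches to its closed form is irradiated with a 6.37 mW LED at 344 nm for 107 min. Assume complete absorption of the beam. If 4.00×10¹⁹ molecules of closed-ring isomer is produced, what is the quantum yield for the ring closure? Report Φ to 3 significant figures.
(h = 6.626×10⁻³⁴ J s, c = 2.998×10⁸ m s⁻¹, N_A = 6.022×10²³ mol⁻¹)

Φ = 0.565

Product: 4.00×10¹⁹ / 6.022×10²³ = 6.642×10⁻⁵ mol.
Photon energy at 344 nm: hc/λ = (6.626×10⁻³⁴)(2.998×10⁸)/(344×10⁻⁹) = 5.775×10⁻¹⁹ J.
Energy delivered: (6.37 mW)(6420 s) = 40.90 J.
Photons incident: 40.90 / 5.775×10⁻¹⁹ = 7.082×10¹⁹, i.e. 7.082×10¹⁹/6.022×10²³ = 1.176×10⁻⁴ mol.
Φ = 6.642×10⁻⁵ mol / 1.176×10⁻⁴ mol photons = 0.565.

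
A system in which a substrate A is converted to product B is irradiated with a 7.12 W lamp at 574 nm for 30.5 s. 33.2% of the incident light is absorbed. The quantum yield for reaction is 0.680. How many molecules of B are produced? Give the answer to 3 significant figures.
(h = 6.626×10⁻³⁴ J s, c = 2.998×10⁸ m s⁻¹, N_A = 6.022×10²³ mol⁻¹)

1.42×10²⁰ molecules

Photon energy at 574 nm: hc/λ = (6.626×10⁻³⁴)(2.998×10⁸)/(574×10⁻⁹) = 3.461×10⁻¹⁹ J.
Energy delivered: (7.12 W)(30.5 s) = 217.2 J.
Photons incident: 217.2 / 3.461×10⁻¹⁹ = 6.276×10²⁰, i.e. 6.276×10²⁰/6.022×10²³ = 0.001042 mol.
Photons absorbed: 0.332 × 0.001042 = 3.459×10⁻⁴ mol.
Product: Φ × n_abs = 0.680 × 3.459×10⁻⁴ = 2.352×10⁻⁴ mol.
As a count: 2.352×10⁻⁴ × 6.022×10²³ = 1.42×10²⁰.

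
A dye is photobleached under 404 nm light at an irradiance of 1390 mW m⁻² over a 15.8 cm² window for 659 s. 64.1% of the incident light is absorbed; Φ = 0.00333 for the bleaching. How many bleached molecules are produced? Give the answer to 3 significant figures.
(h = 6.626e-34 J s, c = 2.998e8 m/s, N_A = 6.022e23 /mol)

6.28e15 bleached molecules

Photon energy at 404 nm: hc/λ = (6.626e-34)(2.998e8)/(404e-9) = 4.917e-19 J.
Energy delivered: (1390 mW m⁻²)(15.8e-4 m²)(659 s) = 1.447 J.
Photons incident: 1.447 / 4.917e-19 = 2.943e18, i.e. 2.943e18/6.022e23 = 4.887e-6 mol.
Photons absorbed: 0.641 × 4.887e-6 = 3.133e-6 mol.
Product: Φ × n_abs = 0.00333 × 3.133e-6 = 1.043e-8 mol.
As a count: 1.043e-8 × 6.022e23 = 6.28e15.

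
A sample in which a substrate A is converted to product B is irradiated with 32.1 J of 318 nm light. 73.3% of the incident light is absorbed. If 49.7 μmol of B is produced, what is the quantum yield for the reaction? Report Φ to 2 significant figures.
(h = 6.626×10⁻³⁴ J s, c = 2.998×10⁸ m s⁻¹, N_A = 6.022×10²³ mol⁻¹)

Φ = 0.79

Product: 49.7 μmol = 4.97×10⁻⁵ mol.
Photon energy at 318 nm: hc/λ = (6.626×10⁻³⁴)(2.998×10⁸)/(318×10⁻⁹) = 6.247×10⁻¹⁹ J.
Photons incident: 32.1 / 6.247×10⁻¹⁹ = 5.138×10¹⁹, i.e. 5.138×10¹⁹/6.022×10²³ = 8.532×10⁻⁵ mol.
Photons absorbed: 0.733 × 8.532×10⁻⁵ = 6.254×10⁻⁵ mol.
Φ = 4.97×10⁻⁵ mol / 6.254×10⁻⁵ mol photons = 0.79.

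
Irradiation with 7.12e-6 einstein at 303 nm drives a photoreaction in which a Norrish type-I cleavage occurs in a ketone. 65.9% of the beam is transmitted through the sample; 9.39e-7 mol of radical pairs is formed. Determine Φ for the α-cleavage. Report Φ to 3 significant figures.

Fraction absorbed: 1 − 65.9/100 = 0.3410.
Photons absorbed: 0.3410 × 7.12e-6 = 2.428e-6 mol.
Φ = 9.39e-7 mol / 2.428e-6 mol photons = 0.387.

Φ = 0.387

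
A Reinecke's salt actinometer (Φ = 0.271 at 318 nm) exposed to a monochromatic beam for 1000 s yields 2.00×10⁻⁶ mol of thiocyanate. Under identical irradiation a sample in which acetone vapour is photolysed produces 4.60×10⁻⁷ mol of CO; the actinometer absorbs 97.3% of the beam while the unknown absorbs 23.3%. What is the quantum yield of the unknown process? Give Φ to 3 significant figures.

Φ = 0.260

Photons absorbed by the actinometer: 2.00×10⁻⁶ / 0.271 = 7.380×10⁻⁶ mol.
Incident flux: 7.380×10⁻⁶ / 0.973 = 7.585×10⁻⁶ einstein.
Absorbed by unknown: 0.233 × 7.585×10⁻⁶ = 1.767×10⁻⁶ mol.
Φ(unknown) = 4.60×10⁻⁷ / 1.767×10⁻⁶ = 0.260.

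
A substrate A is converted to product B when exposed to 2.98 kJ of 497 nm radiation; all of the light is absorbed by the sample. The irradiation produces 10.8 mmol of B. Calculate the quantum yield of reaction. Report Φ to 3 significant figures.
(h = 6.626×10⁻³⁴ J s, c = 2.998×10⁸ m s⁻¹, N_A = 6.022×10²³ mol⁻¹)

Φ = 0.872

Product: 10.8 mmol = 0.0108 mol.
Photon energy at 497 nm: hc/λ = (6.626×10⁻³⁴)(2.998×10⁸)/(497×10⁻⁹) = 3.997×10⁻¹⁹ J.
Incident energy: 2.98 kJ = 2980 J.
Photons incident: 2980 / 3.997×10⁻¹⁹ = 7.456×10²¹, i.e. 7.456×10²¹/6.022×10²³ = 0.01238 mol.
Φ = 0.0108 mol / 0.01238 mol photons = 0.872.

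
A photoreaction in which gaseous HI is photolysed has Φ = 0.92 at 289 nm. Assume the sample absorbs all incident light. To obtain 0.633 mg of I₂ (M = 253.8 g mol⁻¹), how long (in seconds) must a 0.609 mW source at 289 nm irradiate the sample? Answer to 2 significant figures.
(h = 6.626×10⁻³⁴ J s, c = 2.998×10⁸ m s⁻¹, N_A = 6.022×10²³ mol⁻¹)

t ≈ 1800 s

Product: 0.633 mg / 253.8 g mol⁻¹ = 2.494×10⁻⁶ mol.
Photons that must be absorbed: 2.494×10⁻⁶ / 0.92 = 2.711×10⁻⁶ mol.
Photon energy: hc/λ = 6.874×10⁻¹⁹ J; per mole, 4.140×10⁵ J mol⁻¹.
Energy required: 2.711×10⁻⁶ × 4.140×10⁵ = 1.122 J.
Time: 1.122 J / 0.000609 W = 1800 s.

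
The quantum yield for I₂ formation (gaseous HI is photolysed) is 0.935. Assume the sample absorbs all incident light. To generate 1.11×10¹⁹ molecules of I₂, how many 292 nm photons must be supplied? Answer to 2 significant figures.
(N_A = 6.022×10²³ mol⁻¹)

Product: 1.11×10¹⁹ / 6.022×10²³ = 1.843×10⁻⁵ mol.
Photons that must be absorbed: 1.843×10⁻⁵ / 0.935 = 1.971×10⁻⁵ mol.
Photon count: 1.971×10⁻⁵ × 6.022×10²³ = 1.2×10¹⁹.

1.2×10¹⁹ photons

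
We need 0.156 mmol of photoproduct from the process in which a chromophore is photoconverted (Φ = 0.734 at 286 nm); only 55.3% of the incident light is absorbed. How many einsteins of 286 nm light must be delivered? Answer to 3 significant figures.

Product: 0.156 mmol = 1.56×10⁻⁴ mol.
Photons that must be absorbed: 1.56×10⁻⁴ / 0.734 = 2.125×10⁻⁴ mol.
Incident photons needed: 2.125×10⁻⁴ / 0.553 = 3.843×10⁻⁴ mol.

3.84×10⁻⁴ einstein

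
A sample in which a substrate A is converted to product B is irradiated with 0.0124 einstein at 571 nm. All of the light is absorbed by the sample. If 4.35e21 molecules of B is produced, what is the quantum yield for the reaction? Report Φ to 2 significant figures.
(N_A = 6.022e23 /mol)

Φ = 0.58

Product: 4.35e21 / 6.022e23 = 0.007224 mol.
Φ = 0.007224 mol / 0.0124 mol photons = 0.58.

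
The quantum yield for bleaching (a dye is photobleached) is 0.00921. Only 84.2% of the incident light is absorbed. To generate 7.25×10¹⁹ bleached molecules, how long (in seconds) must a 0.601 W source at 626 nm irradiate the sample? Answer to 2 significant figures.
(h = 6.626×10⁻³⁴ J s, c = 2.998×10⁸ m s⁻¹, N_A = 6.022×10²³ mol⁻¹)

Product: 7.25×10¹⁹ / 6.022×10²³ = 1.204×10⁻⁴ mol.
Photons that must be absorbed: 1.204×10⁻⁴ / 0.00921 = 0.01307 mol.
Incident photons needed: 0.01307 / 0.842 = 0.01552 mol.
Photon energy: hc/λ = 3.173×10⁻¹⁹ J; per mole, 1.911×10⁵ J mol⁻¹.
Energy required: 0.01552 × 1.911×10⁵ = 2966 J.
Time: 2966 J / 0.601 W = 4900 s.

t ≈ 4900 s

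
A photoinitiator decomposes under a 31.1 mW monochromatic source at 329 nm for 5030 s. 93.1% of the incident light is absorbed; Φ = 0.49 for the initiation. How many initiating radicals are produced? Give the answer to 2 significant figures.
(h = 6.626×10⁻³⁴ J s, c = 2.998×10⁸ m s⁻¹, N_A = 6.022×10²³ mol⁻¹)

Photon energy at 329 nm: hc/λ = (6.626×10⁻³⁴)(2.998×10⁸)/(329×10⁻⁹) = 6.038×10⁻¹⁹ J.
Energy delivered: (31.1 mW)(5030 s) = 156.4 J.
Photons incident: 156.4 / 6.038×10⁻¹⁹ = 2.590×10²⁰, i.e. 2.590×10²⁰/6.022×10²³ = 4.301×10⁻⁴ mol.
Photons absorbed: 0.931 × 4.301×10⁻⁴ = 4.004×10⁻⁴ mol.
Product: Φ × n_abs = 0.49 × 4.004×10⁻⁴ = 1.962×10⁻⁴ mol.
As a count: 1.962×10⁻⁴ × 6.022×10²³ = 1.2×10²⁰.

1.2×10²⁰ initiating radicals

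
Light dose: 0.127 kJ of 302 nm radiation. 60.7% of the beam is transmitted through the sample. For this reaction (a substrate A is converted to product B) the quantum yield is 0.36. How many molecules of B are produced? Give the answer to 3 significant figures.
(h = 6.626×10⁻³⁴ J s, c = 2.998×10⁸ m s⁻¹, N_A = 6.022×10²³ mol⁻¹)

Photon energy at 302 nm: hc/λ = (6.626×10⁻³⁴)(2.998×10⁸)/(302×10⁻⁹) = 6.578×10⁻¹⁹ J.
Incident energy: 0.127 kJ = 127 J.
Photons incident: 127 / 6.578×10⁻¹⁹ = 1.931×10²⁰, i.e. 1.931×10²⁰/6.022×10²³ = 3.207×10⁻⁴ mol.
Fraction absorbed: 1 − 60.7/100 = 0.3930.
Photons absorbed: 0.3930 × 3.207×10⁻⁴ = 1.260×10⁻⁴ mol.
Product: Φ × n_abs = 0.36 × 1.260×10⁻⁴ = 4.536×10⁻⁵ mol.
As a count: 4.536×10⁻⁵ × 6.022×10²³ = 2.73×10¹⁹.

2.73×10¹⁹ molecules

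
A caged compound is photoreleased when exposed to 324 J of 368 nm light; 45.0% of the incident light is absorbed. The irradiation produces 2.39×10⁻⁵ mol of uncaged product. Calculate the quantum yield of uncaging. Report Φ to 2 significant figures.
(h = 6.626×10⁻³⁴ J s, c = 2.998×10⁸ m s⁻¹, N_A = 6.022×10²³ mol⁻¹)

Φ = 0.053

Photon energy at 368 nm: hc/λ = (6.626×10⁻³⁴)(2.998×10⁸)/(368×10⁻⁹) = 5.398×10⁻¹⁹ J.
Photons incident: 324 / 5.398×10⁻¹⁹ = 6.002×10²⁰, i.e. 6.002×10²⁰/6.022×10²³ = 9.967×10⁻⁴ mol.
Photons absorbed: 0.450 × 9.967×10⁻⁴ = 4.485×10⁻⁴ mol.
Φ = 2.39×10⁻⁵ mol / 4.485×10⁻⁴ mol photons = 0.053.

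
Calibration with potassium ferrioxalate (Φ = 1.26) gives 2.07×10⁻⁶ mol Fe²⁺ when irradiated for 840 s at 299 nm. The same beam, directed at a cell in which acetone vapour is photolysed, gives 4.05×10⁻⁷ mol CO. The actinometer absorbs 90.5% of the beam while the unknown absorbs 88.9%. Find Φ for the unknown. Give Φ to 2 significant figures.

Φ = 0.25

Photons absorbed by the actinometer: 2.07×10⁻⁶ / 1.26 = 1.643×10⁻⁶ mol.
Incident flux: 1.643×10⁻⁶ / 0.905 = 1.815×10⁻⁶ einstein.
Absorbed by unknown: 0.889 × 1.815×10⁻⁶ = 1.614×10⁻⁶ mol.
Φ(unknown) = 4.05×10⁻⁷ / 1.614×10⁻⁶ = 0.25.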